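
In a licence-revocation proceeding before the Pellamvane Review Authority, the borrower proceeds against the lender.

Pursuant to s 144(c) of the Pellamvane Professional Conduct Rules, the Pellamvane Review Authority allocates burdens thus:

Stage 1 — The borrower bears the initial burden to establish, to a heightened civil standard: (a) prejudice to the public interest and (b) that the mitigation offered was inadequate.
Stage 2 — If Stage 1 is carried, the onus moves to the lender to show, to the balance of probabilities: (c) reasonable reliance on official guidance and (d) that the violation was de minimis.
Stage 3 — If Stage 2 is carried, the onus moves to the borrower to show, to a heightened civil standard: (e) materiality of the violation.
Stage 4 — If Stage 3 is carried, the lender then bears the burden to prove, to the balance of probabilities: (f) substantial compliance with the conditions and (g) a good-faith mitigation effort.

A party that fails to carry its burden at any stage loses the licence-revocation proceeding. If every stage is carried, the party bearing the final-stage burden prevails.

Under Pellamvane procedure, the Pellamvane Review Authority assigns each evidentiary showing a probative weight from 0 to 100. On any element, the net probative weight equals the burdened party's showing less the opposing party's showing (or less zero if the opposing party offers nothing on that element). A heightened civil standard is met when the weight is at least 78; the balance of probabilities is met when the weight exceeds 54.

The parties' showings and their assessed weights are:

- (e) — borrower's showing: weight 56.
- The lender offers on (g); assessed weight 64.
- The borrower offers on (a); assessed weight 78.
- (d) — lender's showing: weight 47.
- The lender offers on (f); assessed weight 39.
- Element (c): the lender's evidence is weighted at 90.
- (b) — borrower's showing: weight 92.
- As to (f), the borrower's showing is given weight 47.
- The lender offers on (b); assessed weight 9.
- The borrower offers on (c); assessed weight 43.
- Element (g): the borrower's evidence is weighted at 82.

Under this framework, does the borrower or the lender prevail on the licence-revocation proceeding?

borrower

At Stage 1 the borrower must meet a heightened civil standard (weight is at least 78): on (a) the weight is 78, which does reach 78, so (a) meets the standard; on (b) the weight is 92 less the opposing 9 gives net 83, which does reach 78, so (b) meets the standard.
  Stage 1 carried; the burden shifts to the lender.
At Stage 2 the lender must meet the balance of probabilities (weight exceeds 54): on (c) the weight is 90 less the opposing 43 gives net 47, ≤ 54, so (c) does not meet the standard; on (d) the weight is 47, which does not exceed 54, so (d) does not meet the standard.
  Stage 2 not carried; the lender fails its burden.
The analysis ends at Stage 2; the borrower prevails.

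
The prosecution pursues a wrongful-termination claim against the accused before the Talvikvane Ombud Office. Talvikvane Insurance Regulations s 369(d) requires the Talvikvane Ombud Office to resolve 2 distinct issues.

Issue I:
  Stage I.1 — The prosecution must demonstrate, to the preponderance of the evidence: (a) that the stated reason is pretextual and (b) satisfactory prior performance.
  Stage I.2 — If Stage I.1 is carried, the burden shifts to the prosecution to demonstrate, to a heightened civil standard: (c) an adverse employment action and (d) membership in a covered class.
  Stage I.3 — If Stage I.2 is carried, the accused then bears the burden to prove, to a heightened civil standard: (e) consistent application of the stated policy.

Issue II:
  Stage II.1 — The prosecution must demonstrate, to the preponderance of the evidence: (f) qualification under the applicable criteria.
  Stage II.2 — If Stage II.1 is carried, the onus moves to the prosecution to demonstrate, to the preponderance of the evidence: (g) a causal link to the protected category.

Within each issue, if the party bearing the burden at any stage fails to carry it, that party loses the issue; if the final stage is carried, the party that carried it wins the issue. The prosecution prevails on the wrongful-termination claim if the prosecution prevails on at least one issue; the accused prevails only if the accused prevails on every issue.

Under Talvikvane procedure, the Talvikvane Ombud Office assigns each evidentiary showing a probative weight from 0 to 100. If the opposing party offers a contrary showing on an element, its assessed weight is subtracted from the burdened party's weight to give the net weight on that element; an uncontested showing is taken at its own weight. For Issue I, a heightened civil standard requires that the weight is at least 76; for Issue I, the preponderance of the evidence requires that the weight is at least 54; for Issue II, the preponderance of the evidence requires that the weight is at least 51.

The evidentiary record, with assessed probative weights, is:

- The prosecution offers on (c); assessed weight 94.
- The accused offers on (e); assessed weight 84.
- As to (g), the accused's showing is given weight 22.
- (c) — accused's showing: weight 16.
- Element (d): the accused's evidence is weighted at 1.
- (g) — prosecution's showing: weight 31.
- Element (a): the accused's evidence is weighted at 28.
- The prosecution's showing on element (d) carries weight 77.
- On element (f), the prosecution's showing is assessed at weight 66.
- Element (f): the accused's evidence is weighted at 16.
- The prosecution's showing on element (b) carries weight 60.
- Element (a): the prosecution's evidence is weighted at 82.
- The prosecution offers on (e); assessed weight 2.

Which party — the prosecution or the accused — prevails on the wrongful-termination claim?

accused

— Issue I —
Stage I.1 (prosecution, the preponderance of the evidence, weight is at least 54): (a) net 82−28=54 ≥ 54 — meets; (b) 60 ≥ 54 — meets.
  Stage I.1 is satisfied; the prosecution continues to bear the burden.
Stage I.2 (prosecution, a heightened civil standard, weight is at least 76): (c) net 94−16=78 ≥ 76 — meets; (d) net 77−1=76 ≥ 76 — meets.
  Stage I.2 is satisfied; the onus moves to the accused.
Stage I.3 (accused, a heightened civil standard, weight is at least 76): (e) net 84−2=82 ≥ 76 — meets.
  Stage I.3 carried; the final stage is satisfied.
All stages carried — the accused prevails on this issue.
— Issue II —
Stage II.1 — burden on prosecution; standard: the preponderance of the evidence (weight is at least 51).
    (f): 66 − 16 = 50 < 51 [not met]
  Stage II.1 not carried; the prosecution fails its burden.
So the accused prevails on this issue.
Per-issue: Issue I → accused; Issue II → accused. The prosecution must prevail on at least one issue; overall, the accused prevails.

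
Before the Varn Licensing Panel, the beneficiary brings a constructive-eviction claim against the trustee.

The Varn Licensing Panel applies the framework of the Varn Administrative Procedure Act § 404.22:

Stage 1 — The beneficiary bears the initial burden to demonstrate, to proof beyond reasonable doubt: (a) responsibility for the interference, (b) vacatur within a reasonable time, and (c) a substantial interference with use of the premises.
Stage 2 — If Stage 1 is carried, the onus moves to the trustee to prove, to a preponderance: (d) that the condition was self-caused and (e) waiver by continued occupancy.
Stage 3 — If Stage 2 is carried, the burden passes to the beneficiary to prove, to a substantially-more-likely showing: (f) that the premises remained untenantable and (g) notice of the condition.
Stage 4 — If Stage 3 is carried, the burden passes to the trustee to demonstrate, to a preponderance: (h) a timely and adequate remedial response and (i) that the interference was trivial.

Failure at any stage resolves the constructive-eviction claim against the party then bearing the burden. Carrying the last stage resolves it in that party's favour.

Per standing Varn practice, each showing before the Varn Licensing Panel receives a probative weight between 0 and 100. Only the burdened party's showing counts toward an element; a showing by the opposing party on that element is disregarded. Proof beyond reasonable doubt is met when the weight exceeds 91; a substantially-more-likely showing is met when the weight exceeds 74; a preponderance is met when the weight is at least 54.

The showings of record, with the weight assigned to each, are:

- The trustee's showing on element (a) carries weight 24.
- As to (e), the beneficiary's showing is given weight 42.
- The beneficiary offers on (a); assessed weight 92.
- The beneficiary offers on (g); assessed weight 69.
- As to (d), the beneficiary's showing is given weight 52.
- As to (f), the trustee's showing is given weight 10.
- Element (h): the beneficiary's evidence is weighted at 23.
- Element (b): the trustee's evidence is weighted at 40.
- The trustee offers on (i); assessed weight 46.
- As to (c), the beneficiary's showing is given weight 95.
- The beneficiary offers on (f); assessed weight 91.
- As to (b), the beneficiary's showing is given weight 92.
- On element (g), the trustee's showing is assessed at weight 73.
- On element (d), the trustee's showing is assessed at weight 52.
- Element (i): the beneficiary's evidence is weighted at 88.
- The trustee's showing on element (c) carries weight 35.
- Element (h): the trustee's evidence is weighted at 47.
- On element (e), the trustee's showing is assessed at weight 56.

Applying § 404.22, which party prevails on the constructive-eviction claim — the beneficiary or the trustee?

Stage 1 (beneficiary, proof beyond reasonable doubt, weight exceeds 91): (a) 92 (trustee's 24 disregarded) > 91 — meets; (b) 92 (trustee's 40 disregarded) > 91 — meets; (c) 95 (trustee's 35 disregarded) > 91 — meets.
  Stage 1 carried; the burden shifts to the trustee.
Stage 2 (trustee, a preponderance, weight is at least 54): (d) 52 (beneficiary's 52 disregarded) < 54 — fails; (e) 56 (beneficiary's 42 disregarded) ≥ 54 — meets.
  The trustee does not carry Stage 2.
The analysis ends at Stage 2; the beneficiary prevails.

beneficiary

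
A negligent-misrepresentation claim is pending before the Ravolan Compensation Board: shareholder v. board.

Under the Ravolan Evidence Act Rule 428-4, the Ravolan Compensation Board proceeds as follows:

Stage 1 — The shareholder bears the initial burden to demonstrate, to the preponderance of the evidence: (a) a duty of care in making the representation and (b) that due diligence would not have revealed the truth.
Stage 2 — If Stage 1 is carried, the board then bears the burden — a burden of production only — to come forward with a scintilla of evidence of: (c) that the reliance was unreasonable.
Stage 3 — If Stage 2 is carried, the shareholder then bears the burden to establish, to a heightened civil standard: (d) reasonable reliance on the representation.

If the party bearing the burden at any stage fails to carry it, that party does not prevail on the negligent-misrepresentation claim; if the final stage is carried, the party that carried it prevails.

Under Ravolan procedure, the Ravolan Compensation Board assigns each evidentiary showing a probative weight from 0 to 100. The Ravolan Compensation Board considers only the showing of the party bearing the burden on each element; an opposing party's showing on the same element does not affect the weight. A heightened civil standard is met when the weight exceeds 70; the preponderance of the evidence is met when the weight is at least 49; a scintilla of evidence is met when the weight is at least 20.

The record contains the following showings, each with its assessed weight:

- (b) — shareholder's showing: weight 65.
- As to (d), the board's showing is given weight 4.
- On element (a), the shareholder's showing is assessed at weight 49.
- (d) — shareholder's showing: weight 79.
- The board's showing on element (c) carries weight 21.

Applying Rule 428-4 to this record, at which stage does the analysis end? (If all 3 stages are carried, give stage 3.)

stage 3

Stage 1 (shareholder, the preponderance of the evidence, weight is at least 49): (a) 49 ≥ 49 — meets; (b) 65 ≥ 49 — meets.
  Stage 1 is satisfied; the onus moves to the board.
Stage 2 (board, a scintilla of evidence, weight is at least 20): (c) 21 ≥ 20 — meets.
  The board carries Stage 2; the shareholder now bears the burden.
Stage 3 (shareholder, a heightened civil standard, weight exceeds 70): (d) 79 (board's 4 disregarded) > 70 — meets.
  All elements met at the final stage.
All stages carried — the shareholder prevails.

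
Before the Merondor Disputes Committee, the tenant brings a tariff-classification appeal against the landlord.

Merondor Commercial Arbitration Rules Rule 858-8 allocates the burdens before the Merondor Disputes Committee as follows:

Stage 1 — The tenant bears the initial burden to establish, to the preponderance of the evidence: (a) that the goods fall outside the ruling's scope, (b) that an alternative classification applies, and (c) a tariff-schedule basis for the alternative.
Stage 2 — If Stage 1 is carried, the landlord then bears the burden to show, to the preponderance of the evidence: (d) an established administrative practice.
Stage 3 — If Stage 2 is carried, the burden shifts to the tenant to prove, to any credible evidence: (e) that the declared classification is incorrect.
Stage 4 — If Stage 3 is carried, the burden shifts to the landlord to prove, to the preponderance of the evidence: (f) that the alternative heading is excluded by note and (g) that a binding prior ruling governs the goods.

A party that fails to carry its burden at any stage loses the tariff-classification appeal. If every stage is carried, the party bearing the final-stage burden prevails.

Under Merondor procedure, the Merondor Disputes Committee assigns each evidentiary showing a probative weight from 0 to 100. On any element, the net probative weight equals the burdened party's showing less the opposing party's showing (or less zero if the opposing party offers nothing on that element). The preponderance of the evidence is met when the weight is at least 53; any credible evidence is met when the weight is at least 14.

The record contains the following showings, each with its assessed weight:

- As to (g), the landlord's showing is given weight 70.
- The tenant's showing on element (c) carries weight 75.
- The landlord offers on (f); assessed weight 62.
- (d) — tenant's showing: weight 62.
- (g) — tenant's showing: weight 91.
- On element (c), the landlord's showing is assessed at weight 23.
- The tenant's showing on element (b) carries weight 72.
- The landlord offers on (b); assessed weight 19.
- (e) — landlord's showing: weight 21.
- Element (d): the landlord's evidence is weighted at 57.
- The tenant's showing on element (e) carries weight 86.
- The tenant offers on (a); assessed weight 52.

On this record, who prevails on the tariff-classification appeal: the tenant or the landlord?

landlord

At Stage 1 the tenant must meet the preponderance of the evidence (weight is at least 53): on (a) the weight is 52, < 53, so (a) does not meet the standard; on (b) the weight is 72 less the opposing 19 gives net 53, which does reach 53, so (b) meets the standard; on (c) the weight is 75 less the opposing 23 gives net 52, < 53, so (c) does not meet the standard.
  Stage 1 not carried; the tenant fails its burden.
The analysis ends at Stage 1; the landlord prevails.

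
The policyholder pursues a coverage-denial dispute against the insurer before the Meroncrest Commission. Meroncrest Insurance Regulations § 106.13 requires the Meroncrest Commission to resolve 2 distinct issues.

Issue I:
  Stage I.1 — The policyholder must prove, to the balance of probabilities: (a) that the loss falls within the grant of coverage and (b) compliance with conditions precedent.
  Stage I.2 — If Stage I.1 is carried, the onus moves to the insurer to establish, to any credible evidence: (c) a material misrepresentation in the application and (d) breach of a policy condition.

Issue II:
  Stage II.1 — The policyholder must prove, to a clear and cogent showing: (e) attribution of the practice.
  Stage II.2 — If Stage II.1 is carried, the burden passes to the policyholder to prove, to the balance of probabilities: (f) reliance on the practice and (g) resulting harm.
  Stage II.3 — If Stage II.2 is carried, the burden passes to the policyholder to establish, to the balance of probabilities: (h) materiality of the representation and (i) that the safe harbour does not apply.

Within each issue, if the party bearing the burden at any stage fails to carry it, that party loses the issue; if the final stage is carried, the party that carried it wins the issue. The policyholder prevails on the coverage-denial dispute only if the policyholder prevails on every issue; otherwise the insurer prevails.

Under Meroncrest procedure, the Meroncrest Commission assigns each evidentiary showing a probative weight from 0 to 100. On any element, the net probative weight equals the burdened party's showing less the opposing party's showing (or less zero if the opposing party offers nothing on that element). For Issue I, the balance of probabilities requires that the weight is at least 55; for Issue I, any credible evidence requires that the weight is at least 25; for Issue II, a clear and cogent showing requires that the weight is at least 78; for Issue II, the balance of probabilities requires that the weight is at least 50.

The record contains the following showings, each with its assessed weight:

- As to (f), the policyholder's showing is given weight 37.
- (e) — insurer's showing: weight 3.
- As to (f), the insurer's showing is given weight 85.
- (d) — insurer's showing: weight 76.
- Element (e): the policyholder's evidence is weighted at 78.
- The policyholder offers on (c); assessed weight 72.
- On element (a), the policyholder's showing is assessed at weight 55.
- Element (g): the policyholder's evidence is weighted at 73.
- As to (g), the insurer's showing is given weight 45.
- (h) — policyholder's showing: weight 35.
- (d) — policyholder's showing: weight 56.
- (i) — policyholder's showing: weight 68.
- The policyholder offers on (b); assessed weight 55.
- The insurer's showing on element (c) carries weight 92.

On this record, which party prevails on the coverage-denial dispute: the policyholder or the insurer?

— Issue I —
At Stage I.1 the policyholder must meet the balance of probabilities (weight is at least 55): on (a) the weight is 55, ≥ 55, so (a) meets the standard; on (b) the weight is 55, which does reach 55, so (b) meets the standard.
  Stage I.1 is satisfied; the onus moves to the insurer.
At Stage I.2 the insurer must meet any credible evidence (weight is at least 25): on (c) the weight is 92 less the opposing 72 gives net 20, which does not reach 25, so (c) does not meet the standard; on (d) the weight is 76 less the opposing 56 gives net 20, < 25, so (d) does not meet the standard.
  Stage I.2 not carried; the insurer fails its burden.
The analysis ends at Stage I.2; the policyholder prevails on this issue.
— Issue II —
Stage II.1 — burden on policyholder; standard: a clear and cogent showing (weight is at least 78).
    (e): 78 − 3 = 75 < 78 [not met]
  Stage II.1 not carried; the policyholder fails its burden.
So the insurer prevails on this issue.
Per-issue: Issue I → policyholder; Issue II → insurer. The policyholder must prevail on every issue; overall, the insurer prevails.

insurer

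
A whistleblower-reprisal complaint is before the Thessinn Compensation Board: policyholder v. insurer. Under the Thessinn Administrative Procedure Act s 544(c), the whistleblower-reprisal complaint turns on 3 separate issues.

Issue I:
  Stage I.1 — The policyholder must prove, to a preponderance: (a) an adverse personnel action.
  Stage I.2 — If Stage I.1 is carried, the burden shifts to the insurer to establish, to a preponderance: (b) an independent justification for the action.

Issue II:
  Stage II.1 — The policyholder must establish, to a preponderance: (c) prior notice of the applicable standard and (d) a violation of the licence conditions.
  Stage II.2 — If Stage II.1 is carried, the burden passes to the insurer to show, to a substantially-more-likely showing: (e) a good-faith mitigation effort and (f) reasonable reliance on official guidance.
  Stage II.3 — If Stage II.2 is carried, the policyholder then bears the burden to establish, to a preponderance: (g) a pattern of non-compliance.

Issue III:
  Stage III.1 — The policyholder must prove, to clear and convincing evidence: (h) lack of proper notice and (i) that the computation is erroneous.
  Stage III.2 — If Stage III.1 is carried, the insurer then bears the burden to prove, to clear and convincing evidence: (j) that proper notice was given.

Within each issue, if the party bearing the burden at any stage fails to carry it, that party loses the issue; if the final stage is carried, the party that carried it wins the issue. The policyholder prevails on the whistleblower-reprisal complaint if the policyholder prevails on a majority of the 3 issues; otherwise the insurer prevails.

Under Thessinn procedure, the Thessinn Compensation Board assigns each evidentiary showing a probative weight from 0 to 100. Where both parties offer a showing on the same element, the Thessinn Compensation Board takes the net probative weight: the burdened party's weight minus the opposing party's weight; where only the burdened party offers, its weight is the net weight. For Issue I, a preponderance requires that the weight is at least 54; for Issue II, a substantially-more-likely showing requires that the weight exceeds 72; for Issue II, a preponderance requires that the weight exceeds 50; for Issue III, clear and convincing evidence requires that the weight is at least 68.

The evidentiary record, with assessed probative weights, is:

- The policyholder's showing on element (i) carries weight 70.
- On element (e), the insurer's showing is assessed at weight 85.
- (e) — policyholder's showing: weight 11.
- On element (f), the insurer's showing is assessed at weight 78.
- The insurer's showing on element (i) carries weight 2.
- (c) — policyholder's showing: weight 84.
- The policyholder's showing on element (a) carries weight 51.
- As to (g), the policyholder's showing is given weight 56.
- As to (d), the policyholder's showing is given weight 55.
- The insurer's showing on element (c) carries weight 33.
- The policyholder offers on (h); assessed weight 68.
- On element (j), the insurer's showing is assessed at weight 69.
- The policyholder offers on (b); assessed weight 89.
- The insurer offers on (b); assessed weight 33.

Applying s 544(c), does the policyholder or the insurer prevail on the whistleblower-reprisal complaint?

— Issue I —
Stage I.1 — burden on policyholder; standard: a preponderance (weight is at least 54).
    (a): 51 < 54 [not met]
  Stage I.1 not carried; the policyholder fails its burden.
So the insurer prevails on this issue.
— Issue II —
At Stage II.1 the policyholder must meet a preponderance (weight exceeds 50): on (c) the weight is 84 less the opposing 33 gives net 51, > 50, so (c) meets the standard; on (d) the weight is 55, > 50, so (d) meets the standard.
  Stage II.1 carried; the burden shifts to the insurer.
At Stage II.2 the insurer must meet a substantially-more-likely showing (weight exceeds 72): on (e) the weight is 85 less the opposing 11 gives net 74, which does exceed 72, so (e) meets the standard; on (f) the weight is 78, > 72, so (f) meets the standard.
  Stage II.2 carried; the burden shifts to the policyholder.
At Stage II.3 the policyholder must meet a preponderance (weight exceeds 50): on (g) the weight is 56, > 50, so (g) meets the standard.
  The policyholder carries the last stage.
With every stage satisfied, the policyholder prevails on this issue.
— Issue III —
At Stage III.1 the policyholder must meet clear and convincing evidence (weight is at least 68): on (h) the weight is 68, which does reach 68, so (h) meets the standard; on (i) the weight is 70 less the opposing 2 gives net 68, which does reach 68, so (i) meets the standard.
  All elements met. The burden passes to the insurer.
At Stage III.2 the insurer must meet clear and convincing evidence (weight is at least 68): on (j) the weight is 69, ≥ 68, so (j) meets the standard.
  All elements met at the final stage.
All stages carried — the insurer prevails on this issue.
Per-issue: Issue I → insurer; Issue II → policyholder; Issue III → insurer. The policyholder must prevail on a majority of issues; overall, the insurer prevails.

insurer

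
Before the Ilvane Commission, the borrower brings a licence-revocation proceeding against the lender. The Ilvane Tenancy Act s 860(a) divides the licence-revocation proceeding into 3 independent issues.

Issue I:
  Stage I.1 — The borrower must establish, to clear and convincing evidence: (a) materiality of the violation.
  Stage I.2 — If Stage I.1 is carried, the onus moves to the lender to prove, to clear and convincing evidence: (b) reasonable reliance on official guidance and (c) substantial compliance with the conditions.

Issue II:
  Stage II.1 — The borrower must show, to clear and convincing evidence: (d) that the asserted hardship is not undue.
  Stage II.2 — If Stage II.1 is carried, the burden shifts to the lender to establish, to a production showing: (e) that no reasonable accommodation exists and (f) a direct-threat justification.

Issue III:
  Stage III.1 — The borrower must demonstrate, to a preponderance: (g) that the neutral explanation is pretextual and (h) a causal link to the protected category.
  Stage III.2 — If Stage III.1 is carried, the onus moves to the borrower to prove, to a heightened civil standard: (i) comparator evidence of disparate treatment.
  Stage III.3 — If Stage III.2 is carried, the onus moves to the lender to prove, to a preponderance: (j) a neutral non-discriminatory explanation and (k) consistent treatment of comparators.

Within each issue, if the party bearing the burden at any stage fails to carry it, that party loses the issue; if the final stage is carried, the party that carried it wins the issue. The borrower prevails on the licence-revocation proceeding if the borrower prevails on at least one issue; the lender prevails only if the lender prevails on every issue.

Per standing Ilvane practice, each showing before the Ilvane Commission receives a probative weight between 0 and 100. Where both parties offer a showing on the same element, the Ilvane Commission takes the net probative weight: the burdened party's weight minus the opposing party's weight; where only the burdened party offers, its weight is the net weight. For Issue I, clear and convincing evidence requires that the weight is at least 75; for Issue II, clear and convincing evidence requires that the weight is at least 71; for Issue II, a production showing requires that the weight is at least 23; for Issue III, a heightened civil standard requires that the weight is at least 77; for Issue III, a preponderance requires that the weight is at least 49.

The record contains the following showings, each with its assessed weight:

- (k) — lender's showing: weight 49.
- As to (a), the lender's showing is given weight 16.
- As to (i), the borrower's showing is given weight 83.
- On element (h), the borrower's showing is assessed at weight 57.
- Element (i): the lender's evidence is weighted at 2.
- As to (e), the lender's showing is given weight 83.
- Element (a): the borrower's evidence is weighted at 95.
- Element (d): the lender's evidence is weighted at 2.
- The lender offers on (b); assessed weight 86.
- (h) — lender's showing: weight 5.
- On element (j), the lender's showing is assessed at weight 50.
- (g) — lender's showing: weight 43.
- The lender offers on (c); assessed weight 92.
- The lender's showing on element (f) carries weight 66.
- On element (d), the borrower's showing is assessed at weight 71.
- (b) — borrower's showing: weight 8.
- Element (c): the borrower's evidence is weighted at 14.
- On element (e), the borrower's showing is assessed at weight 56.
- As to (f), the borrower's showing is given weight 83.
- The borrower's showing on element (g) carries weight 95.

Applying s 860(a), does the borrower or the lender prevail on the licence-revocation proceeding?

lender

— Issue I —
Stage I.1 (borrower, clear and convincing evidence, weight is at least 75): (a) net 95−16=79 ≥ 75 — meets.
  The borrower carries Stage I.1; the lender now bears the burden.
Stage I.2 (lender, clear and convincing evidence, weight is at least 75): (b) net 86−8=78 ≥ 75 — meets; (c) net 92−14=78 ≥ 75 — meets.
  The lender carries the last stage.
Every stage carried; the lender prevails on this issue.
— Issue II —
At Stage II.1 the borrower must meet clear and convincing evidence (weight is at least 71): on (d) the weight is 71 less the opposing 2 gives net 69, < 71, so (d) does not meet the standard.
  Stage II.1 not carried; the borrower fails its burden.
The analysis ends at Stage II.1; the lender prevails on this issue.
— Issue III —
Stage III.1 (borrower, a preponderance, weight is at least 49): (g) net 95−43=52 ≥ 49 — meets; (h) net 57−5=52 ≥ 49 — meets.
  Stage III.1 carried; the burden remains with the borrower.
Stage III.2 (borrower, a heightened civil standard, weight is at least 77): (i) net 83−2=81 ≥ 77 — meets.
  Stage III.2 carried; the burden shifts to the lender.
Stage III.3 (lender, a preponderance, weight is at least 49): (j) 50 ≥ 49 — meets; (k) 49 ≥ 49 — meets.
  The lender carries the last stage.
With every stage satisfied, the lender prevails on this issue.
Per-issue: Issue I → lender; Issue II → lender; Issue III → lender. The borrower must prevail on at least one issue; overall, the lender prevails.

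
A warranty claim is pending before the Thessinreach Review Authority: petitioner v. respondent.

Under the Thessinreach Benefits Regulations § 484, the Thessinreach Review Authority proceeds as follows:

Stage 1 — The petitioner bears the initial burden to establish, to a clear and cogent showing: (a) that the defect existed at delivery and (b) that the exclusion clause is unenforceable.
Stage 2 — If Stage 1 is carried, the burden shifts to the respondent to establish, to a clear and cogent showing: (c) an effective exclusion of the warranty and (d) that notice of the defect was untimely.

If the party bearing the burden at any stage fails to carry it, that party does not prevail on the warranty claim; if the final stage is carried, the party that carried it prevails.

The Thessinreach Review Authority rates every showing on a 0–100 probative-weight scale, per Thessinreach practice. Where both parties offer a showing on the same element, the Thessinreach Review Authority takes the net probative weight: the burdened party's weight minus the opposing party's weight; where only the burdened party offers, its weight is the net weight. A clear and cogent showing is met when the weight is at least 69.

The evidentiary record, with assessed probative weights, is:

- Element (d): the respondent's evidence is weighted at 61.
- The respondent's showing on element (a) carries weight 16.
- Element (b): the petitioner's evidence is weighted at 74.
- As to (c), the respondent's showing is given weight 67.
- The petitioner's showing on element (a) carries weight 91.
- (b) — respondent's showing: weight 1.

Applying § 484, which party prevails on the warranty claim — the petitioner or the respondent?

petitioner

Stage 1 — burden on petitioner; standard: a clear and cogent showing (weight is at least 69).
    (a): 91 − 16 = 75 ≥ 69 [met]
    (b): 74 − 1 = 73 ≥ 69 [met]
  The petitioner carries Stage 1; the respondent now bears the burden.
Stage 2 — burden on respondent; standard: a clear and cogent showing (weight is at least 69).
    (c): 67 < 69 [not met]
    (d): 61 < 69 [not met]
  Not every element is met, so the respondent fails to carry Stage 2.
So the petitioner prevails.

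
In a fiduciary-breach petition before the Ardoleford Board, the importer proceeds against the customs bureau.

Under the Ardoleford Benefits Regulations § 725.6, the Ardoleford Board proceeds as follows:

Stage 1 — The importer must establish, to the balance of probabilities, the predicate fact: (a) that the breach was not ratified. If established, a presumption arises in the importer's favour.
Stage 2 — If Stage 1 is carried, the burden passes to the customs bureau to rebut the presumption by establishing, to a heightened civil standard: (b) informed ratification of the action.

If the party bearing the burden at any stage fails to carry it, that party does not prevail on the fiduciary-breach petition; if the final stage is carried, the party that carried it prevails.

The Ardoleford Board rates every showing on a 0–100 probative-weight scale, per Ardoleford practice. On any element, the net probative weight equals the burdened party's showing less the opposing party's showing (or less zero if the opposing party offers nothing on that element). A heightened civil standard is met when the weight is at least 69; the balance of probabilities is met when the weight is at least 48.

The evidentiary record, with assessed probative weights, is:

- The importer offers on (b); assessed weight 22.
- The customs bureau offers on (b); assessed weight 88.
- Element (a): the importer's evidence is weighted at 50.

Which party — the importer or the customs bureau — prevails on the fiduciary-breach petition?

importer

At Stage 1 the importer must meet the balance of probabilities (weight is at least 48): on (a) the weight is 50, which does reach 48, so (a) meets the standard.
  All elements met. The burden passes to the customs bureau.
At Stage 2 the customs bureau must meet a heightened civil standard (weight is at least 69): on (b) the weight is 88 less the opposing 22 gives net 66, which does not reach 69, so (b) does not meet the standard.
  The customs bureau does not carry Stage 2.
The analysis ends at Stage 2; the importer prevails.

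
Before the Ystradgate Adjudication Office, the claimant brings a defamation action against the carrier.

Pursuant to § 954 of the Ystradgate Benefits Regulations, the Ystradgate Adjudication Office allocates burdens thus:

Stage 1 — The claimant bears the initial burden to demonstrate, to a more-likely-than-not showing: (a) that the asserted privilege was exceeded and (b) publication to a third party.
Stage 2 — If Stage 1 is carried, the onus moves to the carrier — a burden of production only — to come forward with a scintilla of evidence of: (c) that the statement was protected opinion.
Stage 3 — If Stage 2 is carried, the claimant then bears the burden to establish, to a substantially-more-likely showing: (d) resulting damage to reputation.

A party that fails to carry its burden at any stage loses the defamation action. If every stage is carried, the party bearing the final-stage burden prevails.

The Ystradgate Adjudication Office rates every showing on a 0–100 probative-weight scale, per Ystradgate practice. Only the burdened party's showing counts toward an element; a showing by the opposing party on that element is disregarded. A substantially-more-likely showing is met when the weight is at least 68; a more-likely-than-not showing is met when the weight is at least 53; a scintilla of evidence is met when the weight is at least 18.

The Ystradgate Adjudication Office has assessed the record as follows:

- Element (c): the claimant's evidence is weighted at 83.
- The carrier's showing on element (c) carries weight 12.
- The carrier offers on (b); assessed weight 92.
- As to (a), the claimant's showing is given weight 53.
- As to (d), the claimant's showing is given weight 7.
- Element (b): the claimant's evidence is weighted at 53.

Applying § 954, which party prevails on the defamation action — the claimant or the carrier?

claimant

At Stage 1 the claimant must meet a more-likely-than-not showing (weight is at least 53): on (a) the weight is 53, which does reach 53, so (a) meets the standard; on (b) the weight is 53 (the carrier's 92 is given no effect), ≥ 53, so (b) meets the standard.
  Stage 1 is satisfied; the onus moves to the carrier.
At Stage 2 the carrier must meet a scintilla of evidence (weight is at least 18): on (c) the weight is 12 (the claimant's 83 is given no effect), < 18, so (c) does not meet the standard.
  Stage 2 not carried; the carrier fails its burden.
The claimant prevails.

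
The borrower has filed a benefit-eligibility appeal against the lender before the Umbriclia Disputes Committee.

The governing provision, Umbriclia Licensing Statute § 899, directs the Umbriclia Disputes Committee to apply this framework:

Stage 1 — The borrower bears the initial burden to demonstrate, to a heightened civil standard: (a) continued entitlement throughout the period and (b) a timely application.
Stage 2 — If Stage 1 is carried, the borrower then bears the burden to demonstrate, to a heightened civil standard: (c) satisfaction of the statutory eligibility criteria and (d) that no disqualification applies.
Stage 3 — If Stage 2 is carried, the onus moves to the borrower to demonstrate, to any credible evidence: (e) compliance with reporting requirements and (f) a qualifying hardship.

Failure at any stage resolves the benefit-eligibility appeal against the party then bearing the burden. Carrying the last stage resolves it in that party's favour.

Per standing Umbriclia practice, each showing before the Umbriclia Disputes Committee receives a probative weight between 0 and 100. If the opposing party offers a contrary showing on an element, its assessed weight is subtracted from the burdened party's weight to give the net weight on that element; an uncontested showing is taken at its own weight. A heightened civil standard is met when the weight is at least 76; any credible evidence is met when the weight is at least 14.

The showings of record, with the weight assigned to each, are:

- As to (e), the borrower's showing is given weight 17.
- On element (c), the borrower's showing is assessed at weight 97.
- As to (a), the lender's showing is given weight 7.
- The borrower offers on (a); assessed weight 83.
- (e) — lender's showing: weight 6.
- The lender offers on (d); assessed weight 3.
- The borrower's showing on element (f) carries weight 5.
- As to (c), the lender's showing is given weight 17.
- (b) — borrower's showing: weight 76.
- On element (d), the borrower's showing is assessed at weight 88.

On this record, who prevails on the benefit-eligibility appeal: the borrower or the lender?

lender

Stage 1 — burden on borrower; standard: a heightened civil standard (weight is at least 76).
    (a): 83 − 7 = 76 ≥ 76 [met]
    (b): 76 ≥ 76 [met]
  All elements met. The borrower retains the burden for Stage 2.
Stage 2 — burden on borrower; standard: a heightened civil standard (weight is at least 76).
    (c): 97 − 17 = 80 ≥ 76 [met]
    (d): 88 − 3 = 85 ≥ 76 [met]
  All elements met. The borrower retains the burden for Stage 3.
Stage 3 — burden on borrower; standard: any credible evidence (weight is at least 14).
    (e): 17 − 6 = 11 < 14 [not met]
    (f): 5 < 14 [not met]
  Not every element is met, so the borrower fails to carry Stage 3.
The analysis ends at Stage 3; the lender prevails.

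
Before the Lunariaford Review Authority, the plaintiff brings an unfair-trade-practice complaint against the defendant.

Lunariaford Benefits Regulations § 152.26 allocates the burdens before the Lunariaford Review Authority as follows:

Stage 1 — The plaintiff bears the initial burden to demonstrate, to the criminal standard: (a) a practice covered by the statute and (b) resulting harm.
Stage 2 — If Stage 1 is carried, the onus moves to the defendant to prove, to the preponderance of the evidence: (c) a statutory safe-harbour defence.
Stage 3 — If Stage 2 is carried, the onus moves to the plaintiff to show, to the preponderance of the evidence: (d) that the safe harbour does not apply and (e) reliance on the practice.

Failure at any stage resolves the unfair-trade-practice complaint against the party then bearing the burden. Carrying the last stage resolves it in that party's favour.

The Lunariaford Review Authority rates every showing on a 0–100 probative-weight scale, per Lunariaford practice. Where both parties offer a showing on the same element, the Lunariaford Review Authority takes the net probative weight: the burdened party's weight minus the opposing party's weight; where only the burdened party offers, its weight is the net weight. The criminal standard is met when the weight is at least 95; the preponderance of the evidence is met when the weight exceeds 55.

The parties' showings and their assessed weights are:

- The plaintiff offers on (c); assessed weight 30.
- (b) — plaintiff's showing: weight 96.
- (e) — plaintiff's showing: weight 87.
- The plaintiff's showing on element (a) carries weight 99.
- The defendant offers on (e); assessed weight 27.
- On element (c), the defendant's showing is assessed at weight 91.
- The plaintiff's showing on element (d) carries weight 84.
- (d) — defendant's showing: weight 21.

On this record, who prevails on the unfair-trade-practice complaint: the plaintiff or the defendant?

plaintiff

At Stage 1 the plaintiff must meet the criminal standard (weight is at least 95): on (a) the weight is 99, ≥ 95, so (a) meets the standard; on (b) the weight is 96, ≥ 95, so (b) meets the standard.
  Stage 1 is satisfied; the onus moves to the defendant.
At Stage 2 the defendant must meet the preponderance of the evidence (weight exceeds 55): on (c) the weight is 91 less the opposing 30 gives net 61, which does exceed 55, so (c) meets the standard.
  The defendant carries Stage 2; the plaintiff now bears the burden.
At Stage 3 the plaintiff must meet the preponderance of the evidence (weight exceeds 55): on (d) the weight is 84 less the opposing 21 gives net 63, > 55, so (d) meets the standard; on (e) the weight is 87 less the opposing 27 gives net 60, > 55, so (e) meets the standard.
  All elements met at the final stage.
All stages carried — the plaintiff prevails.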